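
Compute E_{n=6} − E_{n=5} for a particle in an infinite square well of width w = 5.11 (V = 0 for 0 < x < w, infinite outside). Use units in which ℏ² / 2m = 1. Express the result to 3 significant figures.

ΔE = 4.16

E_n = n²π²ℏ²/(2mw²), so ΔE = (6² − 5²) π²ℏ²/(2mw²).
ΔE = 11 × π² / (2 × 0.5 × 5.11²) = 4.158.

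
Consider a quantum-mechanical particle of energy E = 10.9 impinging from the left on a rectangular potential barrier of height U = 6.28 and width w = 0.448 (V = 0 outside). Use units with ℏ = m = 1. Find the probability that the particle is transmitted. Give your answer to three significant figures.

Above the barrier the interior wavenumber is k₂ = √(2m(E − U))/ℏ = 3.040, giving phase k₂w = 1.362.
Matching at both interfaces gives T⁻¹ = 1 + U² sin²(k₂w) / [4E(E − U)] = 1.187, hence T = 0.842.

T = 0.842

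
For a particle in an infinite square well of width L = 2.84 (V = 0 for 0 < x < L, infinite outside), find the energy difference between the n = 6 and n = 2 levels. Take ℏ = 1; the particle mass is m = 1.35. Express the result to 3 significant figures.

E_n = n²π²ℏ²/(2mL²), so ΔE = (6² − 2²) π²ℏ²/(2mL²).
ΔE = 32 × π² / (2 × 1.35 × 2.84²) = 14.50.

ΔE = 14.5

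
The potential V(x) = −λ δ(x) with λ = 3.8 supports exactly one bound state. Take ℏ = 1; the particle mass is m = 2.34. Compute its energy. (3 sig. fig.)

For x ≠ 0 the bound state is ψ ∝ e^{−κ|x|}; integrating the TISE across the delta gives the cusp condition 2κ = 2mλ/ℏ², so κ = 8.892.
Then E = −ℏ²κ²/(2m) = −mλ²/(2ℏ²) = -16.89.

E = -16.9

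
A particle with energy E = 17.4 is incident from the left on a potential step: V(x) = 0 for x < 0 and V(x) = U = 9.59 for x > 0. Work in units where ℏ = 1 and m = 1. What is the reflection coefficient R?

On each side the TISE gives plane waves with k = √(2m(E − V))/ℏ: k₁ = √(2·1·17.4) = 5.899, k₂ = √(2·1·7.81) = 3.952.
Continuity of ψ and ψ′ at the step yields the reflection amplitude r = (k₁ − k₂)/(k₁ + k₂) = 0.1976; thus R = |r|² = 0.03906, T = 0.9609.

R = 0.0391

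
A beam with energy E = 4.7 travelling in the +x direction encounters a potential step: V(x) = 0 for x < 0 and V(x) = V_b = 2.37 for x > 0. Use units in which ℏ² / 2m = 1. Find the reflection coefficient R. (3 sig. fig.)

R = 0.0302

On each side the TISE gives plane waves with k = √(2m(E − V))/ℏ: k₁ = √(2·½·4.7) = 2.168, k₂ = √(2·½·2.33) = 1.526.
Matching ψ and ψ′ at x = 0 gives r = (k₁ − k₂)/(k₁ + k₂), so R = r² = 0.03015 and T = 1 − R = 0.9698.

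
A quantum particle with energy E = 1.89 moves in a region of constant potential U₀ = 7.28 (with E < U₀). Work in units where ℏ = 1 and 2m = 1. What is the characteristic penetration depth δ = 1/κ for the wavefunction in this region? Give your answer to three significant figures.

Since E < U₀ the TISE in this region is ψ'' = κ²ψ with κ = √(2m(U₀ − E))/ℏ.
κ = √(2 × 0.5 × 5.39) = 2.322. The penetration depth is δ = 1/κ = 0.431.

δ = 0.431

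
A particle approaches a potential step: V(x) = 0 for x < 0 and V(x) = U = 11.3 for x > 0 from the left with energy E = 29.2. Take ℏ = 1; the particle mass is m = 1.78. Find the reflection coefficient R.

R = 0.0148

On each side the TISE gives plane waves with k = √(2m(E − V))/ℏ: k₁ = √(2·1.78·29.2) = 10.20, k₂ = √(2·1.78·17.9) = 7.983.
Matching ψ and ψ′ at x = 0 gives r = (k₁ − k₂)/(k₁ + k₂), so R = r² = 0.01482 and T = 1 − R = 0.9852.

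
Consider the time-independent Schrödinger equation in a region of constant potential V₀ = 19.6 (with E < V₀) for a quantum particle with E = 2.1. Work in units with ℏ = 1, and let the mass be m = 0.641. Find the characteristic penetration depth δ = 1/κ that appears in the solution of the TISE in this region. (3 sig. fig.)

Since E < V₀ the TISE in this region is ψ'' = κ²ψ with κ = √(2m(V₀ − E))/ℏ.
κ = √(2 × 0.641 × 17.5) = 4.737. The penetration depth is δ = 1/κ = 0.211.

δ = 0.211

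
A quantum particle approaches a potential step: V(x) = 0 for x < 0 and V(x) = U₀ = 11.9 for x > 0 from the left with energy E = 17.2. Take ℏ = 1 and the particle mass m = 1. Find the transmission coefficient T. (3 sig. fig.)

T = 0.918

On each side the TISE gives plane waves with k = √(2m(E − V))/ℏ: k₁ = √(2·1·17.2) = 5.865, k₂ = √(2·1·5.3) = 3.256.
Matching ψ and ψ′ at x = 0 gives r = (k₁ − k₂)/(k₁ + k₂), so R = r² = 0.08185 and T = 1 − R = 0.9182.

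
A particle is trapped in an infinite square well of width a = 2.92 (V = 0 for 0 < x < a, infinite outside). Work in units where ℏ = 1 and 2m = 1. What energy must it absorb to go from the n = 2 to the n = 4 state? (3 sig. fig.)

ΔE = 13.9

E_n = n²π²ℏ²/(2ma²), so ΔE = (4² − 2²) π²ℏ²/(2ma²).
ΔE = 12 × π² / (2 × 0.5 × 2.92²) = 13.89.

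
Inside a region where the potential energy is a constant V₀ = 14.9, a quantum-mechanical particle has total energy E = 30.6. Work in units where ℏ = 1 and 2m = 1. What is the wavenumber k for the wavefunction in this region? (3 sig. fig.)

k = 3.96

With E > V₀ the solution is oscillatory, ψ ∝ e^{±ikx} with k = √(2m(E − V₀))/ℏ.
k = √(2 × 0.5 × 15.7) = 3.962.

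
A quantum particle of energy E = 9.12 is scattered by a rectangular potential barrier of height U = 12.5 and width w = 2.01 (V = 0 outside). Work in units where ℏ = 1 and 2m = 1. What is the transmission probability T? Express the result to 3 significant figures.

E < U: inside the barrier ψ ∝ e^{±κx} with κ = √(2m(U − E))/ℏ = 1.838.
κw = 3.695, sinh(κw) = 20.12.
The exact tunnelling result is T⁻¹ = 1 + U² sinh²(κw) / [4E(U − E)] = 513.8, so T = 0.00195.

T = 0.00195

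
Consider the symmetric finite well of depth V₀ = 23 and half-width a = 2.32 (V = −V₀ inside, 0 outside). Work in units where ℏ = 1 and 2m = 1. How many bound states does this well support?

The dimensionless depth is z₀ = a√(2mV₀)/ℏ = 2.32 × √(23.00) = 11.13.
The even/odd transcendental equations gain one root per π/2 in z₀, giving N = 1 + ⌊2z₀/π⌋ = 1 + ⌊7.083⌋ = 8.

N = 8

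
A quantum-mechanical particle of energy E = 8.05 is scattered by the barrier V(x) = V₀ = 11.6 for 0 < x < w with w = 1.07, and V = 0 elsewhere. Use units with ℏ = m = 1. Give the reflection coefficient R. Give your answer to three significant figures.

R = 0.989

Since E < V₀ the interior solution is evanescent with decay constant κ = √(2m(V₀ − E))/ℏ = 2.665.
κw = 2.851, sinh(κw) = 8.625.
The exact tunnelling result is T⁻¹ = 1 + V₀² sinh²(κw) / [4E(V₀ − E)] = 88.56, so T = 0.0113.
R = 1 − T = 0.989.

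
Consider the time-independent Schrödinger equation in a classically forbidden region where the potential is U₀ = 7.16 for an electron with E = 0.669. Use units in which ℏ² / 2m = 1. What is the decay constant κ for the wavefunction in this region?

κ = 2.55

Since E < U₀ the TISE in this region is ψ'' = κ²ψ with κ = √(2m(U₀ − E))/ℏ.
κ = √(2 × 0.5 × 6.491) = 2.548.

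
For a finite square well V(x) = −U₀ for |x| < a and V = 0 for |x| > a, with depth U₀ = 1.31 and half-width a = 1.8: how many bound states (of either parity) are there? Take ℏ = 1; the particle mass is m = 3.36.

The dimensionless depth is z₀ = a√(2mU₀)/ℏ = 1.8 × √(8.803) = 5.341.
The even/odd transcendental equations gain one root per π/2 in z₀, giving N = 1 + ⌊2z₀/π⌋ = 1 + ⌊3.400⌋ = 4.

N = 4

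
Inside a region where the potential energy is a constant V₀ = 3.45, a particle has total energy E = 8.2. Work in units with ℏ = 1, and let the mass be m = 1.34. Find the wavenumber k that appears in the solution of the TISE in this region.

With E > V₀ the solution is oscillatory, ψ ∝ e^{±ikx} with k = √(2m(E − V₀))/ℏ.
k = √(2 × 1.34 × 4.75) = 3.568.

k = 3.57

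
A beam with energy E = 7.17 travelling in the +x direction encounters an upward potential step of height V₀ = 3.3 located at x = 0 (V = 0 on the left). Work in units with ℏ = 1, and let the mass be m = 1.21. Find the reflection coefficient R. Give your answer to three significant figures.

R = 0.0234

The wavenumbers are k₁ = √(2mE)/ℏ = 4.166 on the left and k₂ = √(2m(E − V₀))/ℏ = 3.060 on the right.
Matching ψ and ψ′ at x = 0 gives r = (k₁ − k₂)/(k₁ + k₂), so R = r² = 0.02339 and T = 1 − R = 0.9766.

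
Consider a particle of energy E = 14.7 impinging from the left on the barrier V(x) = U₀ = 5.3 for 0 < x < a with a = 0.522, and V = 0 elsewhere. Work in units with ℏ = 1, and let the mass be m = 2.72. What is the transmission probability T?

T = 0.984

Above the barrier the interior wavenumber is k₂ = √(2m(E − U₀))/ℏ = 7.151, giving phase k₂a = 3.733.
Matching at both interfaces gives T⁻¹ = 1 + U₀² sin²(k₂a) / [4E(E − U₀)] = 1.016, hence T = 0.984.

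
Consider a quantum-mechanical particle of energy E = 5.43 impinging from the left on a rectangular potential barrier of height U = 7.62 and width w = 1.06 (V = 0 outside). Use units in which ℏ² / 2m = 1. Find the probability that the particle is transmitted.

Since E < U the interior solution is evanescent with decay constant κ = √(2m(U − E))/ℏ = 1.480.
κw = 1.569, sinh(κw) = 2.296.
Matching ψ, ψ′ at both faces gives T = [1 + U² sinh²(κw) / (4E(U − E))]⁻¹ = 1/7.435 = 0.135.

T = 0.135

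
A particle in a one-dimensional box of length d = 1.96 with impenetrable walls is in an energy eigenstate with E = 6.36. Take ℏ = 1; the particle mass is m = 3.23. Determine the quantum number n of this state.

For an infinite well E_n = n²π²ℏ²/(2md²), so n = (d/πℏ)√(2mE).
n = (1.96/π) × √(2 × 3.23 × 6.36) = 3.999 → n = 4.

n = 4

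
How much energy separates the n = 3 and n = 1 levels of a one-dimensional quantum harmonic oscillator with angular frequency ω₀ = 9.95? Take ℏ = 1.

ΔE = 19.9

E_n = ℏω₀(n + ½), so ΔE = (3 − 1) ℏω₀ = 2 × 9.95 = 19.90.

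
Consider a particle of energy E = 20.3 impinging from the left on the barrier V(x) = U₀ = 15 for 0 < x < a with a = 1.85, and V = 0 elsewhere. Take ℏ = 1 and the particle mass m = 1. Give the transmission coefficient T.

Above the barrier the interior wavenumber is k₂ = √(2m(E − U₀))/ℏ = 3.256, giving phase k₂a = 6.023.
T = [1 + U₀² sin²(k₂a) / (4E(E − U₀))]⁻¹ = 1/1.035 = 0.967.

T = 0.967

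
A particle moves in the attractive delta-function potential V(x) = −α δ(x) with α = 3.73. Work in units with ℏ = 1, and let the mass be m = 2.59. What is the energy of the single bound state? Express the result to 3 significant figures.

For x ≠ 0 the bound state is ψ ∝ e^{−κ|x|}; integrating the TISE across the delta gives the cusp condition 2κ = 2mα/ℏ², so κ = 9.661.
Then E = −ℏ²κ²/(2m) = −mα²/(2ℏ²) = -18.02.

E = -18.0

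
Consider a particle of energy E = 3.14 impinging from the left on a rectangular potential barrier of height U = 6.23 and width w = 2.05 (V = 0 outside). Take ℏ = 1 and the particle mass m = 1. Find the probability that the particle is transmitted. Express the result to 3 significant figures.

T = 0.000150

Since E < U the interior solution is evanescent with decay constant κ = √(2m(U − E))/ℏ = 2.486.
κw = 5.096, sinh(κw) = 81.70.
Matching ψ, ψ′ at both faces gives T = [1 + U² sinh²(κw) / (4E(U − E))]⁻¹ = 1/6676 = 0.000150.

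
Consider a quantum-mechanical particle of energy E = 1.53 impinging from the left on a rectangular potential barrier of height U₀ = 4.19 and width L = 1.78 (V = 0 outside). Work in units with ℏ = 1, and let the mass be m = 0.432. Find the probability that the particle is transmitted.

T = 0.0167

Since E < U₀ the interior solution is evanescent with decay constant κ = √(2m(U₀ − E))/ℏ = 1.516.
κL = 2.698, sinh(κL) = 7.395.
The exact tunnelling result is T⁻¹ = 1 + U₀² sinh²(κL) / [4E(U₀ − E)] = 59.97, so T = 0.0167.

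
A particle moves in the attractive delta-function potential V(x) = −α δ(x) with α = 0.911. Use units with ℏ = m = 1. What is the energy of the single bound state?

E = -0.415

The bound state is ψ(x) = √κ e^{−κ|x|}. The derivative jump ψ'(0⁺) − ψ'(0⁻) = −(2mα/ℏ²)ψ(0) fixes κ = mα/ℏ² = 0.9110.
Then E = −ℏ²κ²/(2m) = −mα²/(2ℏ²) = -0.4150.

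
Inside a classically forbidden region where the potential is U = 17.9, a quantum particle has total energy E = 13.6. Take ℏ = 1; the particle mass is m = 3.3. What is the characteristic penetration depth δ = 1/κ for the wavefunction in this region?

δ = 0.188

Since E < U the TISE in this region is ψ'' = κ²ψ with κ = √(2m(U − E))/ℏ.
κ = √(2 × 3.3 × 4.3) = 5.327. The penetration depth is δ = 1/κ = 0.188.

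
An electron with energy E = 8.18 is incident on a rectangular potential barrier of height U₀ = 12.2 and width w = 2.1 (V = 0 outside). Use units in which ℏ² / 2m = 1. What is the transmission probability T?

E < U₀: inside the barrier ψ ∝ e^{±κx} with κ = √(2m(U₀ − E))/ℏ = 2.005.
κw = 4.210, sinh(κw) = 33.69.
Matching ψ, ψ′ at both faces gives T = [1 + U₀² sinh²(κw) / (4E(U₀ − E))]⁻¹ = 1/1285 = 0.000778.

T = 0.000778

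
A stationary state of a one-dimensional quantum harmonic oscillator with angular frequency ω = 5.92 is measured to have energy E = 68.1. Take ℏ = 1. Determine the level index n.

E_n = ℏω(n + ½) ⇒ n = E/(ℏω) − ½ = 68.1/5.92 − 0.5 = 11.003 → n = 11.

n = 11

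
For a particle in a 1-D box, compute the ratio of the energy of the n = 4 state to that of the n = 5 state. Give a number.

0.64

E_n = n²π²ℏ²/(2mL²) so the ratio is n₂²/n₁² = 16/25 = 0.64.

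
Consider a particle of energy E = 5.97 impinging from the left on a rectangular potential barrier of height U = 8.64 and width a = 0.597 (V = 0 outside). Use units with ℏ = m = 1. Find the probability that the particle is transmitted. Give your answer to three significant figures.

E < U: inside the barrier ψ ∝ e^{±κx} with κ = √(2m(U − E))/ℏ = 2.311.
κa = 1.380, sinh(κa) = 1.861.
Matching ψ, ψ′ at both faces gives T = [1 + U² sinh²(κa) / (4E(U − E))]⁻¹ = 1/5.054 = 0.198.

T = 0.198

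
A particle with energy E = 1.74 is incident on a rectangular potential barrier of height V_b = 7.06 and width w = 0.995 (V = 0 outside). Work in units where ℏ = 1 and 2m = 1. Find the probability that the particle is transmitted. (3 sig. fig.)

T = 0.0299

E < V_b: inside the barrier ψ ∝ e^{±κx} with κ = √(2m(V_b − E))/ℏ = 2.307.
κw = 2.295, sinh(κw) = 4.912.
Matching ψ, ψ′ at both faces gives T = [1 + V_b² sinh²(κw) / (4E(V_b − E))]⁻¹ = 1/33.48 = 0.0299.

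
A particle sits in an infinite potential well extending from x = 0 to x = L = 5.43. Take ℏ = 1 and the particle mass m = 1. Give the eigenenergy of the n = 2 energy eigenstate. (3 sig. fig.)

E = 0.669

The infinite-well eigenfunctions ψ_n = √(2/L) sin(nπx/L) vanish at both walls, giving E_n = n²π²ℏ²/(2mL²).
E_2 = 2² × π² / (2 × 1 × 5.43²) = 0.6695.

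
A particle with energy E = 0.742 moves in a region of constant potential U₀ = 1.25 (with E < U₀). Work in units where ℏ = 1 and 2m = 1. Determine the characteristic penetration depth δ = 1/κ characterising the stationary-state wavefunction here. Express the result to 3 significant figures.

Since E < U₀ the TISE in this region is ψ'' = κ²ψ with κ = √(2m(U₀ − E))/ℏ.
κ = √(2 × 0.5 × 0.508) = 0.7127. The penetration depth is δ = 1/κ = 1.40.

δ = 1.40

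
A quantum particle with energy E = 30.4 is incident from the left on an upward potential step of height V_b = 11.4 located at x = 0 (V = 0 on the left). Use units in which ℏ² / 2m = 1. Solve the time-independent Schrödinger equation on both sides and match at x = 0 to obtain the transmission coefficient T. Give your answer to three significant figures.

On each side the TISE gives plane waves with k = √(2m(E − V))/ℏ: k₁ = √(2·½·30.4) = 5.514, k₂ = √(2·½·19) = 4.359.
Continuity of ψ and ψ′ at the step yields the reflection amplitude r = (k₁ − k₂)/(k₁ + k₂) = 0.1170; thus R = |r|² = 0.01368, T = 0.9863.

T = 0.986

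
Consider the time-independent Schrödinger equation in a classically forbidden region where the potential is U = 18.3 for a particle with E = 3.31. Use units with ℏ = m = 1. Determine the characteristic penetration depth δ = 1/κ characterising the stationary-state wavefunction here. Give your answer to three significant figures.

δ = 0.183

Since E < U the TISE in this region is ψ'' = κ²ψ with κ = √(2m(U − E))/ℏ.
κ = √(2 × 1 × 14.99) = 5.475. The penetration depth is δ = 1/κ = 0.183.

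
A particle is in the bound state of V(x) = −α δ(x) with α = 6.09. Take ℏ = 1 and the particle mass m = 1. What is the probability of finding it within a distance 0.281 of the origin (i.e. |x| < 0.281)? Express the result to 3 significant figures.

P = 0.967

The normalised bound state is ψ = √κ e^{−κ|x|} with κ = mα/ℏ² = 6.090.
P(|x| < d) = ∫_{−d}^{d} κ e^{−2κ|x|} dx = 1 − e^{−2κd} = 1 − e^{−3.423} = 0.9674.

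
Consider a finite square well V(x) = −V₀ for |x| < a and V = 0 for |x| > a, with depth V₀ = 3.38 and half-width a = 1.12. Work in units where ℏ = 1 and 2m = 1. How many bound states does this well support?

N = 2

The dimensionless depth is z₀ = a√(2mV₀)/ℏ = 1.12 × √(3.380) = 2.059.
The even/odd transcendental equations gain one root per π/2 in z₀, giving N = 1 + ⌊2z₀/π⌋ = 1 + ⌊1.311⌋ = 2.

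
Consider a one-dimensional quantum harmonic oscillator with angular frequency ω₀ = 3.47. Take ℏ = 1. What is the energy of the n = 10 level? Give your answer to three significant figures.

E = 36.4

The oscillator eigenvalues are E_n = ℏω₀(n + ½), so E_10 = 3.47 × 10.5 = 36.44.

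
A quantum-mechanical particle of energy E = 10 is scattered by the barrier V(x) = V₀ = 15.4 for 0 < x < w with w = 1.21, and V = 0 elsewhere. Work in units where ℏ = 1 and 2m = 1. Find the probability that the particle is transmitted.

Since E < V₀ the interior solution is evanescent with decay constant κ = √(2m(V₀ − E))/ℏ = 2.324.
κw = 2.812, sinh(κw) = 8.290.
Matching ψ, ψ′ at both faces gives T = [1 + V₀² sinh²(κw) / (4E(V₀ − E))]⁻¹ = 1/76.45 = 0.0131.

T = 0.0131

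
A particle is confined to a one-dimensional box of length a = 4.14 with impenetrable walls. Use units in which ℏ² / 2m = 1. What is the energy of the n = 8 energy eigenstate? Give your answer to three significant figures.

E = 36.9

The infinite-well eigenfunctions ψ_n = √(2/a) sin(nπx/a) vanish at both walls, giving E_n = n²π²ℏ²/(2ma²).
E_8 = 8² × π² / (2 × 0.5 × 4.14²) = 36.85.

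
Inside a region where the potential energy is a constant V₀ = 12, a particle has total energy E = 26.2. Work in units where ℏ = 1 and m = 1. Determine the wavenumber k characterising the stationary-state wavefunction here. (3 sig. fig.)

k = 5.33

With E > V₀ the solution is oscillatory, ψ ∝ e^{±ikx} with k = √(2m(E − V₀))/ℏ.
k = √(2 × 1 × 14.2) = 5.329.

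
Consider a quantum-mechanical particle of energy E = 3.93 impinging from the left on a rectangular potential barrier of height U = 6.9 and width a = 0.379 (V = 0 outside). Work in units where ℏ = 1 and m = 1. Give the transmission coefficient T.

E < U: inside the barrier ψ ∝ e^{±κx} with κ = √(2m(U − E))/ℏ = 2.437.
κa = 0.9237, sinh(κa) = 1.061.
Matching ψ, ψ′ at both faces gives T = [1 + U² sinh²(κa) / (4E(U − E))]⁻¹ = 1/2.147 = 0.466.

T = 0.466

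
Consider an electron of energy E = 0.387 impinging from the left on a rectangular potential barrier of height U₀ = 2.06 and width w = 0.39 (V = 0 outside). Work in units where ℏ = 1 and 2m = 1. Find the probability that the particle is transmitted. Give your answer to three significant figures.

E < U₀: inside the barrier ψ ∝ e^{±κx} with κ = √(2m(U₀ − E))/ℏ = 1.293.
κw = 0.5044, sinh(κw) = 0.5261.
Matching ψ, ψ′ at both faces gives T = [1 + U₀² sinh²(κw) / (4E(U₀ − E))]⁻¹ = 1/1.454 = 0.688.

T = 0.688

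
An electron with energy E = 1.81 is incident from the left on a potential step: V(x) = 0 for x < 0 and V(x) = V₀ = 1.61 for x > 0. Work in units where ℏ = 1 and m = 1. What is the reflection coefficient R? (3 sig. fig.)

R = 0.251

The wavenumbers are k₁ = √(2mE)/ℏ = 1.903 on the left and k₂ = √(2m(E − V₀))/ℏ = 0.6325 on the right.
Continuity of ψ and ψ′ at the step yields the reflection amplitude r = (k₁ − k₂)/(k₁ + k₂) = 0.5010; thus R = |r|² = 0.2510, T = 0.7490.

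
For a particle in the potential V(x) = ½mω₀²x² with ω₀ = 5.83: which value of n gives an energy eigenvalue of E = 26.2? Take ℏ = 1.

n = 4

Invert E_n = (n + ½)ℏω₀: n = E/ℏω₀ − ½ = 3.994, so n = 4.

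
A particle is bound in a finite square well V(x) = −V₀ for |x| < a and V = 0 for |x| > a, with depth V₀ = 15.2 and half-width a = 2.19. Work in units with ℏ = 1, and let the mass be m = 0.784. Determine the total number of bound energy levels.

Define the well-strength parameter z₀ = (a/ℏ)√(2mV₀) = 2.19 × √(2·0.784·15.2) = 10.69.
A new bound state (alternating even/odd) appears each time z₀ passes a multiple of π/2, so N = ⌊2z₀/π⌋ + 1 = ⌊6.806⌋ + 1 = 7.

N = 7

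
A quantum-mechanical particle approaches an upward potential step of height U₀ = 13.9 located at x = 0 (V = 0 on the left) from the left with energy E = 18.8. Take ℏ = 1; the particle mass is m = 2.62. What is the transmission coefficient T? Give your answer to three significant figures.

T = 0.895

The wavenumbers are k₁ = √(2mE)/ℏ = 9.925 on the left and k₂ = √(2m(E − U₀))/ℏ = 5.067 on the right.
Continuity of ψ and ψ′ at the step yields the reflection amplitude r = (k₁ − k₂)/(k₁ + k₂) = 0.3240; thus R = |r|² = 0.1050, T = 0.8950.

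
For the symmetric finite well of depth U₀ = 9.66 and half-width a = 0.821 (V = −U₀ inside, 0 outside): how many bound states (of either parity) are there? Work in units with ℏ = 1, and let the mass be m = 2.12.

N = 4

The dimensionless depth is z₀ = a√(2mU₀)/ℏ = 0.821 × √(40.96) = 5.254.
A new bound state (alternating even/odd) appears each time z₀ passes a multiple of π/2, so N = ⌊2z₀/π⌋ + 1 = ⌊3.345⌋ + 1 = 4.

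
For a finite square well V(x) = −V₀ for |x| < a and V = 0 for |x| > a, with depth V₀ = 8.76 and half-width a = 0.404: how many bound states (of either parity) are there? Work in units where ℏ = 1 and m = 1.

Define the well-strength parameter z₀ = (a/ℏ)√(2mV₀) = 0.404 × √(2·1·8.76) = 1.691.
A new bound state (alternating even/odd) appears each time z₀ passes a multiple of π/2, so N = ⌊2z₀/π⌋ + 1 = ⌊1.077⌋ + 1 = 2.

N = 2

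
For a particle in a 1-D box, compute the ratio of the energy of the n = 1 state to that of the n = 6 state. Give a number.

E_n = n²π²ℏ²/(2mL²) so the ratio is n₂²/n₁² = 1/36 = 0.0277778.

0.0277778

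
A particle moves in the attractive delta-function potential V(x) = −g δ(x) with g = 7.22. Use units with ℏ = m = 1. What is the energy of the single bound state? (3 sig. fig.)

For x ≠ 0 the bound state is ψ ∝ e^{−κ|x|}; integrating the TISE across the delta gives the cusp condition 2κ = 2mg/ℏ², so κ = 7.220.
Then E = −ℏ²κ²/(2m) = −mg²/(2ℏ²) = -26.06.

E = -26.1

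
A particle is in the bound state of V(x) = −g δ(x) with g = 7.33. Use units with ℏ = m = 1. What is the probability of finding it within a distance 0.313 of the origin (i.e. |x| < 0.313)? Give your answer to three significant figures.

P = 0.990

The normalised bound state is ψ = √κ e^{−κ|x|} with κ = mg/ℏ² = 7.330.
P(|x| < d) = ∫_{−d}^{d} κ e^{−2κ|x|} dx = 1 − e^{−2κd} = 1 − e^{−4.589} = 0.9898.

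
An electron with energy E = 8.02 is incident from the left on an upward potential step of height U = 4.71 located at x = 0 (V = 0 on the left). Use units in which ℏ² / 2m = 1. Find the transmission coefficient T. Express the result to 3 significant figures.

T = 0.953

On each side the TISE gives plane waves with k = √(2m(E − V))/ℏ: k₁ = √(2·½·8.02) = 2.832, k₂ = √(2·½·3.31) = 1.819.
Matching ψ and ψ′ at x = 0 gives r = (k₁ − k₂)/(k₁ + k₂), so R = r² = 0.04740 and T = 1 − R = 0.9526.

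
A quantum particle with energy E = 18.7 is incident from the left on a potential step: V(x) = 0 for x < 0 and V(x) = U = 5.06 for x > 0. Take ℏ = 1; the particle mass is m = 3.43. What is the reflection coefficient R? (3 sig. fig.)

The wavenumbers are k₁ = √(2mE)/ℏ = 11.33 on the left and k₂ = √(2m(E − U))/ℏ = 9.673 on the right.
Continuity of ψ and ψ′ at the step yields the reflection amplitude r = (k₁ − k₂)/(k₁ + k₂) = 0.07872; thus R = |r|² = 0.006196, T = 0.9938.

R = 0.00620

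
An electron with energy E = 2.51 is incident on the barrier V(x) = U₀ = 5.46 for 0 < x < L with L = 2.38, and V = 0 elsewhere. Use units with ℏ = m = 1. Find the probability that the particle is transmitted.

E < U₀: inside the barrier ψ ∝ e^{±κx} with κ = √(2m(U₀ − E))/ℏ = 2.429.
κL = 5.781, sinh(κL) = 162.0.
The exact tunnelling result is T⁻¹ = 1 + U₀² sinh²(κL) / [4E(U₀ − E)] = 26430, so T = 0.0000378.

T = 0.0000378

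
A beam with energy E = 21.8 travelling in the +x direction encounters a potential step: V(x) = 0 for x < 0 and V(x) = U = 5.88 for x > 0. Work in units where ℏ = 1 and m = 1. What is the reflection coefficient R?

R = 0.00615

The wavenumbers are k₁ = √(2mE)/ℏ = 6.603 on the left and k₂ = √(2m(E − U))/ℏ = 5.643 on the right.
Matching ψ and ψ′ at x = 0 gives r = (k₁ − k₂)/(k₁ + k₂), so R = r² = 0.006150 and T = 1 − R = 0.9938.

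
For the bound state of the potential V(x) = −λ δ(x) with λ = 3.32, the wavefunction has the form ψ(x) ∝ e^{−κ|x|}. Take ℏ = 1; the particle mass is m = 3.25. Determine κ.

κ = 10.8

Integrate −(ℏ²/2m)ψ'' − λδ(x)ψ = Eψ from −ε to +ε: the ψ'' term gives ψ'(0⁺) − ψ'(0⁻) and the δ term gives −(2mλ/ℏ²)ψ(0).
With ψ ∝ e^{−κ|x|} this yields −2κ = −2mλ/ℏ², so κ = mλ/ℏ² = 10.79.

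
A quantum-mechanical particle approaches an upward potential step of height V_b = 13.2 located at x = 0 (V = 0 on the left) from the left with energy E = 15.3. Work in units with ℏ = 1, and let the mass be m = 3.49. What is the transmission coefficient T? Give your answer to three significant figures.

T = 0.789

The wavenumbers are k₁ = √(2mE)/ℏ = 10.33 on the left and k₂ = √(2m(E − V_b))/ℏ = 3.829 on the right.
Matching ψ and ψ′ at x = 0 gives r = (k₁ − k₂)/(k₁ + k₂), so R = r² = 0.2110 and T = 1 − R = 0.7890.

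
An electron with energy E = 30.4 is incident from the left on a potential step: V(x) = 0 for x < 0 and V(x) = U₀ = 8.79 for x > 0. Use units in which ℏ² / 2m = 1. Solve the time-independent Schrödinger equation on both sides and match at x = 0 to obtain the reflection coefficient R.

R = 0.00724

On each side the TISE gives plane waves with k = √(2m(E − V))/ℏ: k₁ = √(2·½·30.4) = 5.514, k₂ = √(2·½·21.61) = 4.649.
Continuity of ψ and ψ′ at the step yields the reflection amplitude r = (k₁ − k₂)/(k₁ + k₂) = 0.08512; thus R = |r|² = 0.007245, T = 0.9928.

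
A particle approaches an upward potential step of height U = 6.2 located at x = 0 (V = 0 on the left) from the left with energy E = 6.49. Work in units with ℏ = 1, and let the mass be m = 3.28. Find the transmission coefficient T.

The wavenumbers are k₁ = √(2mE)/ℏ = 6.525 on the left and k₂ = √(2m(E − U))/ℏ = 1.379 on the right.
Matching ψ and ψ′ at x = 0 gives r = (k₁ − k₂)/(k₁ + k₂), so R = r² = 0.4238 and T = 1 − R = 0.5762.

T = 0.576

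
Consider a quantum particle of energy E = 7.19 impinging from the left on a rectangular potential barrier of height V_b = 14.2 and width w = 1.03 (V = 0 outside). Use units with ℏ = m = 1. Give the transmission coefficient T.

E < V_b: inside the barrier ψ ∝ e^{±κx} with κ = √(2m(V_b − E))/ℏ = 3.744.
κw = 3.857, sinh(κw) = 23.64.
The exact tunnelling result is T⁻¹ = 1 + V_b² sinh²(κw) / [4E(V_b − E)] = 560.1, so T = 0.00179.

T = 0.00179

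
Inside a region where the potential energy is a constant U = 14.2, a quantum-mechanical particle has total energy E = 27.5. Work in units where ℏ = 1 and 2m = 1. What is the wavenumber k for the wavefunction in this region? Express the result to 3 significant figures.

With E > U the solution is oscillatory, ψ ∝ e^{±ikx} with k = √(2m(E − U))/ℏ.
k = √(2 × 0.5 × 13.3) = 3.647.

k = 3.65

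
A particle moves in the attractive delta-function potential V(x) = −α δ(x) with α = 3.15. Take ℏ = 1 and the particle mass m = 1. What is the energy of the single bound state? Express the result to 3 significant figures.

E = -4.96

The bound state is ψ(x) = √κ e^{−κ|x|}. The derivative jump ψ'(0⁺) − ψ'(0⁻) = −(2mα/ℏ²)ψ(0) fixes κ = mα/ℏ² = 3.150.
Then E = −ℏ²κ²/(2m) = −mα²/(2ℏ²) = -4.961.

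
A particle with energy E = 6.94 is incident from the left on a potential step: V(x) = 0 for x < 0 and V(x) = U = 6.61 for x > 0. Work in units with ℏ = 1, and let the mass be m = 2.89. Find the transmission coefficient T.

On each side the TISE gives plane waves with k = √(2m(E − V))/ℏ: k₁ = √(2·2.89·6.94) = 6.333, k₂ = √(2·2.89·0.33) = 1.381.
Continuity of ψ and ψ′ at the step yields the reflection amplitude r = (k₁ − k₂)/(k₁ + k₂) = 0.6420; thus R = |r|² = 0.4121, T = 0.5879.

T = 0.588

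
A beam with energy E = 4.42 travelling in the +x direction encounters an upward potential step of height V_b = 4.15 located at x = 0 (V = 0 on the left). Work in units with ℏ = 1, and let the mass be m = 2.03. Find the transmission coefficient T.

T = 0.636

The wavenumbers are k₁ = √(2mE)/ℏ = 4.236 on the left and k₂ = √(2m(E − V_b))/ℏ = 1.047 on the right.
Matching ψ and ψ′ at x = 0 gives r = (k₁ − k₂)/(k₁ + k₂), so R = r² = 0.3644 and T = 1 − R = 0.6356.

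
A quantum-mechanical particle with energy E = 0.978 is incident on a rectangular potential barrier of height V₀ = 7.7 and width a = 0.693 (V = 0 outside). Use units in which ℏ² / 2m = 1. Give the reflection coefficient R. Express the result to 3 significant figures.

E < V₀: inside the barrier ψ ∝ e^{±κx} with κ = √(2m(V₀ − E))/ℏ = 2.593.
κa = 1.797, sinh(κa) = 2.932.
Matching ψ, ψ′ at both faces gives T = [1 + V₀² sinh²(κa) / (4E(V₀ − E))]⁻¹ = 1/20.38 = 0.0491.
R = 1 − T = 0.951.

R = 0.951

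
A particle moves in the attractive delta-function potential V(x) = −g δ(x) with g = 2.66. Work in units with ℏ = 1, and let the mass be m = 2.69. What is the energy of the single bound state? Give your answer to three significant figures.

E = -9.52

The bound state is ψ(x) = √κ e^{−κ|x|}. The derivative jump ψ'(0⁺) − ψ'(0⁻) = −(2mg/ℏ²)ψ(0) fixes κ = mg/ℏ² = 7.155.
Then E = −ℏ²κ²/(2m) = −mg²/(2ℏ²) = -9.517.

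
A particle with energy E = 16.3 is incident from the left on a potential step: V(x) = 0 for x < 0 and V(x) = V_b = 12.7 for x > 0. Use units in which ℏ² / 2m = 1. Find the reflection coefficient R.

On each side the TISE gives plane waves with k = √(2m(E − V))/ℏ: k₁ = √(2·½·16.3) = 4.037, k₂ = √(2·½·3.6) = 1.897.
Continuity of ψ and ψ′ at the step yields the reflection amplitude r = (k₁ − k₂)/(k₁ + k₂) = 0.3606; thus R = |r|² = 0.1300, T = 0.8700.

R = 0.130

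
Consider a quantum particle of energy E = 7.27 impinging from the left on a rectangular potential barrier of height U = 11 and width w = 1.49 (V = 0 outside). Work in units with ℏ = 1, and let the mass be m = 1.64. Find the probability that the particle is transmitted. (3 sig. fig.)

T = 0.000107

Since E < U the interior solution is evanescent with decay constant κ = √(2m(U − E))/ℏ = 3.498.
κw = 5.212, sinh(κw) = 91.70.
The exact tunnelling result is T⁻¹ = 1 + U² sinh²(κw) / [4E(U − E)] = 9381, so T = 0.000107.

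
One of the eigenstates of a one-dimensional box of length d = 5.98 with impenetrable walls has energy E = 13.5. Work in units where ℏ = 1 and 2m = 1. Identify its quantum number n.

n = 7

From E_n = n²π²ℏ²/(2md²) invert to n = √(2md²E)/(πℏ).
n = (5.98/π) × √(2 × 0.5 × 13.5) = 6.994 → n = 7.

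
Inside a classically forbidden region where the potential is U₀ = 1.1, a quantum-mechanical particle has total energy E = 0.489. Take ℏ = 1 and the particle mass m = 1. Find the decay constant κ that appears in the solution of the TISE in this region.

Since E < U₀ the TISE in this region is ψ'' = κ²ψ with κ = √(2m(U₀ − E))/ℏ.
κ = √(2 × 1 × 0.611) = 1.105.

κ = 1.11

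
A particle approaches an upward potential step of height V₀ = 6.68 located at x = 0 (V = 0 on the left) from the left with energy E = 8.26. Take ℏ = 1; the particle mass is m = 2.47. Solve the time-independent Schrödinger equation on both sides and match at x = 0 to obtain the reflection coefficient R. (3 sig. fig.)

The wavenumbers are k₁ = √(2mE)/ℏ = 6.388 on the left and k₂ = √(2m(E − V₀))/ℏ = 2.794 on the right.
Continuity of ψ and ψ′ at the step yields the reflection amplitude r = (k₁ − k₂)/(k₁ + k₂) = 0.3914; thus R = |r|² = 0.1532, T = 0.8468.

R = 0.153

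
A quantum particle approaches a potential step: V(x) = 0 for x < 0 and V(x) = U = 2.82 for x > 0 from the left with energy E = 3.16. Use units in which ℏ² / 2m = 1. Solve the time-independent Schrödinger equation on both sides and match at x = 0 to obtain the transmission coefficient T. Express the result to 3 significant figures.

T = 0.744

On each side the TISE gives plane waves with k = √(2m(E − V))/ℏ: k₁ = √(2·½·3.16) = 1.778, k₂ = √(2·½·0.34) = 0.5831.
Continuity of ψ and ψ′ at the step yields the reflection amplitude r = (k₁ − k₂)/(k₁ + k₂) = 0.5060; thus R = |r|² = 0.2560, T = 0.7440.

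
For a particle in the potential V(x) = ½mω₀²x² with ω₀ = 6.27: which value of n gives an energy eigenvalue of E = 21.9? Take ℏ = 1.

n = 3

E_n = ℏω₀(n + ½) ⇒ n = E/(ℏω₀) − ½ = 21.9/6.27 − 0.5 = 2.993 → n = 3.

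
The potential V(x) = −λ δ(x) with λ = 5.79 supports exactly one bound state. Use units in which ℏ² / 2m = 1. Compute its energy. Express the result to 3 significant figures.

E = -8.38

For x ≠ 0 the bound state is ψ ∝ e^{−κ|x|}; integrating the TISE across the delta gives the cusp condition 2κ = 2mλ/ℏ², so κ = 2.895.
Then E = −ℏ²κ²/(2m) = −mλ²/(2ℏ²) = -8.381.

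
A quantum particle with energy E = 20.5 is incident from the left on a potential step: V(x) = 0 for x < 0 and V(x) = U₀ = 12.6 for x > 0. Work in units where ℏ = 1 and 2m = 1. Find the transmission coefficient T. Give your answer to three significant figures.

T = 0.945

The wavenumbers are k₁ = √(2mE)/ℏ = 4.528 on the left and k₂ = √(2m(E − U₀))/ℏ = 2.811 on the right.
Continuity of ψ and ψ′ at the step yields the reflection amplitude r = (k₁ − k₂)/(k₁ + k₂) = 0.2340; thus R = |r|² = 0.05474, T = 0.9453.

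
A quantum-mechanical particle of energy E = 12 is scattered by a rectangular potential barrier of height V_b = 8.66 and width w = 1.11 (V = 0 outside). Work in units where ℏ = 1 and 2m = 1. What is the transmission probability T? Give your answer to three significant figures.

T = 0.727

Above the barrier the interior wavenumber is k₂ = √(2m(E − V_b))/ℏ = 1.828, giving phase k₂w = 2.029.
T = [1 + V_b² sin²(k₂w) / (4E(E − V_b))]⁻¹ = 1/1.376 = 0.727.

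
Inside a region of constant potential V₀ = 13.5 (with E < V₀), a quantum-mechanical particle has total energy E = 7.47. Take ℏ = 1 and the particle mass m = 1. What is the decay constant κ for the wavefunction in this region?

Since E < V₀ the TISE in this region is ψ'' = κ²ψ with κ = √(2m(V₀ − E))/ℏ.
κ = √(2 × 1 × 6.03) = 3.473.

κ = 3.47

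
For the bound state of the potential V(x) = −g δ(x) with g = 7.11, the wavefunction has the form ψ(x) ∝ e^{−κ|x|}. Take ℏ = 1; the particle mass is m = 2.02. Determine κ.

κ = 14.4

Integrating the TISE across x = 0 gives the cusp condition ψ'(0⁺) − ψ'(0⁻) = −(2mg/ℏ²)ψ(0).
With ψ ∝ e^{−κ|x|} this yields −2κ = −2mg/ℏ², so κ = mg/ℏ² = 14.36.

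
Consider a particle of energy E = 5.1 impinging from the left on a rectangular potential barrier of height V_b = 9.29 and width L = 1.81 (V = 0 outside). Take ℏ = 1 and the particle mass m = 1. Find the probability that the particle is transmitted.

Since E < V_b the interior solution is evanescent with decay constant κ = √(2m(V_b − E))/ℏ = 2.895.
κL = 5.240, sinh(κL) = 94.30.
The exact tunnelling result is T⁻¹ = 1 + V_b² sinh²(κL) / [4E(V_b − E)] = 8979, so T = 0.000111.

T = 0.000111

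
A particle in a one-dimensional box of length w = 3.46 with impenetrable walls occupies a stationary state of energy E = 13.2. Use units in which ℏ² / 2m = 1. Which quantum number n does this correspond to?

From E_n = n²π²ℏ²/(2mw²) invert to n = √(2mw²E)/(πℏ).
n = (3.46/π) × √(2 × 0.5 × 13.2) = 4.001 → n = 4.

n = 4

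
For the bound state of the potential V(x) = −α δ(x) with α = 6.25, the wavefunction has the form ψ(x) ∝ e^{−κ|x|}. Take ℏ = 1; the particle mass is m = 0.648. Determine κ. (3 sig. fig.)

κ = 4.05

Integrate −(ℏ²/2m)ψ'' − αδ(x)ψ = Eψ from −ε to +ε: the ψ'' term gives ψ'(0⁺) − ψ'(0⁻) and the δ term gives −(2mα/ℏ²)ψ(0).
With ψ ∝ e^{−κ|x|} this yields −2κ = −2mα/ℏ², so κ = mα/ℏ² = 4.050.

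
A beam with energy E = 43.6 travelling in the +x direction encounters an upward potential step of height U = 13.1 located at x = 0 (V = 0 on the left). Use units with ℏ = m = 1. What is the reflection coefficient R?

R = 0.00794

On each side the TISE gives plane waves with k = √(2m(E − V))/ℏ: k₁ = √(2·1·43.6) = 9.338, k₂ = √(2·1·30.5) = 7.810.
Continuity of ψ and ψ′ at the step yields the reflection amplitude r = (k₁ − k₂)/(k₁ + k₂) = 0.08910; thus R = |r|² = 0.007938, T = 0.9921.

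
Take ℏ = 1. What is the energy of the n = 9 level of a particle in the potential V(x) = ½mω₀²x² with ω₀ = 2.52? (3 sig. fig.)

E = 23.9

Using E_n = (n + ½)ℏω₀: E_9 = 9.5 × 2.52 = 23.94.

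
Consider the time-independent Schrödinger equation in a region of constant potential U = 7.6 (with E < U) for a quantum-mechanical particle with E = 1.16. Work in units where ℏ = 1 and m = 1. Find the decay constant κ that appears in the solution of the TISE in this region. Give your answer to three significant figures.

κ = 3.59

Since E < U the TISE in this region is ψ'' = κ²ψ with κ = √(2m(U − E))/ℏ.
κ = √(2 × 1 × 6.44) = 3.589.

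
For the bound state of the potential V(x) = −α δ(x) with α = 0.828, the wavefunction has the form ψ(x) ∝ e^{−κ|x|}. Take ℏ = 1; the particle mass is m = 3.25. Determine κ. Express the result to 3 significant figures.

Integrate −(ℏ²/2m)ψ'' − αδ(x)ψ = Eψ from −ε to +ε: the ψ'' term gives ψ'(0⁺) − ψ'(0⁻) and the δ term gives −(2mα/ℏ²)ψ(0).
With ψ ∝ e^{−κ|x|} this yields −2κ = −2mα/ℏ², so κ = mα/ℏ² = 2.691.

κ = 2.69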